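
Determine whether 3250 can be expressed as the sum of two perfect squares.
1² + 57² (a=1, b=57)

Factorization: 3250 = 2 × 5^3 × 13
By Fermat: n is sum of two squares iff every prime p ≡ 3 (mod 4) appears to even power.
All primes ≡ 3 (mod 4) appear to even power.
Search a = 0, 1, 2, … for 3250 - a² a perfect square: first hit at a = 1: 3250 - 1 = 3249 = 57².
3250 = 1² + 57² = 1 + 3249 ✓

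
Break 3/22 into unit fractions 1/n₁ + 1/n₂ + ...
1/8 + 1/88

Greedy algorithm:
3/22: ceiling(22/3) = 8, use 1/8
1/88: ceiling(88/1) = 88, use 1/88
Result: 3/22 = 1/8 + 1/88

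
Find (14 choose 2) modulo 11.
3

Using Lucas' theorem:
Write n=14 and k=2 in base 11:
n in base 11: [1, 3]
k in base 11: [0, 2]
C(14,2) mod 11 = ∏ C(n_i, k_i) mod 11
Digit binomials (mod 11): C(1,0) = 1; C(3,2) = 3
Product: 1 × 3 = 3 ≡ 3 (mod 11)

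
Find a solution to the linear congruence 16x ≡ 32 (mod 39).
x ≡ 2 (mod 39)

gcd(16, 39) = 1, which divides 32, so solutions exist.
Find 16^(-1) mod 39 by the extended Euclidean algorithm:
39 = 2 × 16 + 7  ⟹  7 = (1)·39 + (-2)·16
16 = 2 × 7 + 2  ⟹  2 = (-2)·39 + (5)·16
7 = 3 × 2 + 1  ⟹  1 = (7)·39 + (-17)·16
So (-17)·16 ≡ 1 (mod 39), i.e. 16^(-1) ≡ -17 ≡ 22 (mod 39).
x ≡ 22 × 32 = 704 ≡ 2 (mod 39).
Check: 16 × 2 = 32 ≡ 32 (mod 39).
Unique solution: x ≡ 2 (mod 39)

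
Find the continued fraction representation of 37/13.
[2; 1, 5, 2]

Euclidean algorithm steps:
37 = 2 × 13 + 11
13 = 1 × 11 + 2
11 = 5 × 2 + 1
2 = 2 × 1 + 0
Continued fraction: [2; 1, 5, 2]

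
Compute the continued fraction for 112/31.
[3; 1, 1, 1, 1, 2, 2]

Euclidean algorithm steps:
112 = 3 × 31 + 19
31 = 1 × 19 + 12
19 = 1 × 12 + 7
12 = 1 × 7 + 5
7 = 1 × 5 + 2
5 = 2 × 2 + 1
2 = 2 × 1 + 0
Continued fraction: [3; 1, 1, 1, 1, 2, 2]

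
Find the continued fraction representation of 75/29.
[2; 1, 1, 2, 2, 2]

Euclidean algorithm steps:
75 = 2 × 29 + 17
29 = 1 × 17 + 12
17 = 1 × 12 + 5
12 = 2 × 5 + 2
5 = 2 × 2 + 1
2 = 2 × 1 + 0
Continued fraction: [2; 1, 1, 2, 2, 2]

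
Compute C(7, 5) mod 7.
0

Using Lucas' theorem:
Write n=7 and k=5 in base 7:
n in base 7: [1, 0]
k in base 7: [0, 5]
C(7,5) mod 7 = ∏ C(n_i, k_i) mod 7
Digit binomials (mod 7): C(1,0) = 1; C(0,5) = 0 (k_i > n_i)
Product: 1 × 0 = 0 ≡ 0 (mod 7)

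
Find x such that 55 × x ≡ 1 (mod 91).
48

gcd(55, 91) = 1, so the inverse exists.
Extended Euclidean algorithm on (91, 55):
91 = 1 × 55 + 36  ⟹  36 = (1)·91 + (-1)·55
55 = 1 × 36 + 19  ⟹  19 = (-1)·91 + (2)·55
36 = 1 × 19 + 17  ⟹  17 = (2)·91 + (-3)·55
19 = 1 × 17 + 2  ⟹  2 = (-3)·91 + (5)·55
17 = 8 × 2 + 1  ⟹  1 = (26)·91 + (-43)·55
So (-43)·55 ≡ 1 (mod 91), i.e. 55^(-1) ≡ -43 ≡ 48 (mod 91).
Check: 55 × 48 = 2640 ≡ 1 (mod 91)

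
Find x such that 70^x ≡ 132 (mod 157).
44

Baby-step giant-step with step n = ⌈√157⌉ = 13.
Baby steps 70^j mod 157 (j:value) for j=0..12: 0:1, 1:70, 2:33, 3:112, 4:147, 5:85, 6:141, 7:136, 8:100, 9:92, 10:3, 11:53, 12:99.
Giant-step multiplier: 70^(-13) ≡ 70^(156-13) = 70^143 ≡ 50 (mod 157).
Giant steps γ_i = 132·50^i mod 157: γ_0=132, γ_1=6, γ_2=143, γ_3=85 (in table at j=5).
x = i·n + j = 3·13 + 5 = 44.
Check: 70^44 ≡ 132 (mod 157).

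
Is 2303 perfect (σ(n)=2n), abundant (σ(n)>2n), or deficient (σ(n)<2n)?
deficient

Proper divisors of 2303: sum = 1 + 7 + 47 + 49 + 329 = 433
Since 433 < 2303, 2303 is deficient.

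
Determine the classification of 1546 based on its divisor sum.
deficient

Proper divisors of 1546: sum = 1 + 2 + 773 = 776
Since 776 < 1546, 1546 is deficient.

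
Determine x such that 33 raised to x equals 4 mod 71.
26

Baby-step giant-step with step n = ⌈√71⌉ = 9.
Baby steps 33^j mod 71 (j:value) for j=0..8: 0:1, 1:33, 2:24, 3:11, 4:8, 5:51, 6:50, 7:17, 8:64.
Giant-step multiplier: 33^(-9) ≡ 33^(70-9) = 33^61 ≡ 67 (mod 71).
Giant steps γ_i = 4·67^i mod 71: γ_0=4, γ_1=55, γ_2=64 (in table at j=8).
x = i·n + j = 2·9 + 8 = 26.
Check: 33^26 ≡ 4 (mod 71).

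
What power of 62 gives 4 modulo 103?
14

Baby-step giant-step with step n = ⌈√103⌉ = 11.
Baby steps 62^j mod 103 (j:value) for j=0..10: 0:1, 1:62, 2:33, 3:89, 4:59, 5:53, 6:93, 7:101, 8:82, 9:37, 10:28.
Giant-step multiplier: 62^(-11) ≡ 62^(102-11) = 62^91 ≡ 48 (mod 103).
Giant steps γ_i = 4·48^i mod 103: γ_0=4, γ_1=89 (in table at j=3).
x = i·n + j = 1·11 + 3 = 14.
Check: 62^14 ≡ 4 (mod 103).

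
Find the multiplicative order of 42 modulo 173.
172

173 is prime, so ord(42) divides φ(173) = 172.
Divisors of 172: 1, 2, 4, 43, 86, 172.
Repeated squaring: 42^1 ≡ 42, 42^2 ≡ 34, 42^4 ≡ 118, 42^8 ≡ 84, 42^16 ≡ 136, 42^32 ≡ 158, 42^64 ≡ 52, 42^128 ≡ 109 (mod 173).
Test 42^d mod 173 for each divisor d in increasing order:
42^1 ≡ 42
42^2 ≡ 34
42^4 ≡ 118
42^43 = 42^32·42^8·42^2·42^1 ≡ 93
42^86 = 42^64·42^16·42^4·42^2 ≡ 172
42^172 = 42^128·42^32·42^8·42^4 ≡ 1  ← first divisor giving 1
The order is 172.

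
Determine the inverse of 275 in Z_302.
123

gcd(275, 302) = 1, so the inverse exists.
Extended Euclidean algorithm on (302, 275):
302 = 1 × 275 + 27  ⟹  27 = (1)·302 + (-1)·275
275 = 10 × 27 + 5  ⟹  5 = (-10)·302 + (11)·275
27 = 5 × 5 + 2  ⟹  2 = (51)·302 + (-56)·275
5 = 2 × 2 + 1  ⟹  1 = (-112)·302 + (123)·275
So (123)·275 ≡ 1 (mod 302), i.e. 275^(-1) ≡ 123 (mod 302).
Check: 275 × 123 = 33825 ≡ 1 (mod 302)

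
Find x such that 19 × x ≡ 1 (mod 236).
87

gcd(19, 236) = 1, so the inverse exists.
Extended Euclidean algorithm on (236, 19):
236 = 12 × 19 + 8  ⟹  8 = (1)·236 + (-12)·19
19 = 2 × 8 + 3  ⟹  3 = (-2)·236 + (25)·19
8 = 2 × 3 + 2  ⟹  2 = (5)·236 + (-62)·19
3 = 1 × 2 + 1  ⟹  1 = (-7)·236 + (87)·19
So (87)·19 ≡ 1 (mod 236), i.e. 19^(-1) ≡ 87 (mod 236).
Check: 19 × 87 = 1653 ≡ 1 (mod 236)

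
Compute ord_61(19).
30

61 is prime, so ord(19) divides φ(61) = 60.
Divisors of 60: 1, 2, 3, 4, 5, 6, 10, 12, 15, 20, 30, 60.
Repeated squaring: 19^1 ≡ 19, 19^2 ≡ 56, 19^4 ≡ 25, 19^8 ≡ 15, 19^16 ≡ 42, 19^32 ≡ 56 (mod 61).
Test 19^d mod 61 for each divisor d in increasing order:
19^1 ≡ 19
19^2 ≡ 56
19^3 = 19^2·19^1 ≡ 27
19^4 ≡ 25
19^5 = 19^4·19^1 ≡ 48
19^6 = 19^4·19^2 ≡ 58
19^10 = 19^8·19^2 ≡ 47
19^12 = 19^8·19^4 ≡ 9
19^15 = 19^8·19^4·19^2·19^1 ≡ 60
19^20 = 19^16·19^4 ≡ 13
19^30 = 19^16·19^8·19^4·19^2 ≡ 1  ← first divisor giving 1
The order is 30.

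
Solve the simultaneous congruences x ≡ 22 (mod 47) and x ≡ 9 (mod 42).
1479

Using Chinese Remainder Theorem:
M = 47 × 42 = 1974
M1 = 42, M2 = 47
y1 = 42^(-1) mod 47 = 28
y2 = 47^(-1) mod 42 = 17
x = (22×42×28 + 9×47×17) mod 1974 = 1479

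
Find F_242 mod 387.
91

Matrix identity: Q^n = [[F_(n+1), F_n], [F_n, F_(n-1)]] with Q = [[1,1],[1,0]].
n = 242 = 11110010₂. Square-and-multiply, entries mod 387:
Q^1 = [[1,1],[1,0]]
Q^3 = (Q^1)²·Q = [[3,2],[2,1]]
Q^7 = (Q^3)²·Q = [[21,13],[13,8]]
Q^15 = (Q^7)²·Q = [[213,223],[223,377]]
Q^30 = (Q^15)² = [[283,377],[377,293]]
Q^60 = (Q^30)² = [[80,45],[45,35]]
Q^121 = (Q^60)²·Q = [[55,298],[298,144]]
Q^242 = (Q^121)² = [[110,91],[91,19]]
F_242 mod 387 = Q^242[0][1] = 91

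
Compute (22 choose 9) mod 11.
0

Using Lucas' theorem:
Write n=22 and k=9 in base 11:
n in base 11: [2, 0]
k in base 11: [0, 9]
C(22,9) mod 11 = ∏ C(n_i, k_i) mod 11
Digit binomials (mod 11): C(2,0) = 1; C(0,9) = 0 (k_i > n_i)
Product: 1 × 0 = 0 ≡ 0 (mod 11)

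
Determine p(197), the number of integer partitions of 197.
3068829878530

p(n) counts ways to write n as a sum of positive integers (order ignored).
Euler's pentagonal recurrence: p(k) = p(k-1) + p(k-2) - p(k-5) - p(k-7) + p(k-12) + p(k-15) - ... (offsets j(3j∓1)/2, signs ++--, p(0)=1, p(<0)=0).
DP table for k = 0..196: p(0)=1, p(1)=1, p(2)=2, p(3)=3, p(4)=5, p(5)=7, p(6)=11, p(7)=15, p(8)=22, p(9)=30, p(10)=42, p(11)=56, p(12)=77, p(13)=101, p(14)=135, p(15)=176, p(16)=231, p(17)=297, p(18)=385, p(19)=490, p(20)=627, p(21)=792, p(22)=1002, p(23)=1255, p(24)=1575, p(25)=1958, p(26)=2436, p(27)=3010, p(28)=3718, p(29)=4565, p(30)=5604, p(31)=6842, p(32)=8349, p(33)=10143, p(34)=12310, p(35)=14883, p(36)=17977, p(37)=21637, p(38)=26015, p(39)=31185, p(40)=37338, p(41)=44583, p(42)=53174, p(43)=63261, p(44)=75175, p(45)=89134, p(46)=105558, p(47)=124754, p(48)=147273, p(49)=173525, p(50)=204226, p(51)=239943, p(52)=281589, p(53)=329931, p(54)=386155, p(55)=451276, p(56)=526823, p(57)=614154, p(58)=715220, p(59)=831820, p(60)=966467, p(61)=1121505, p(62)=1300156, p(63)=1505499, p(64)=1741630, p(65)=2012558, p(66)=2323520, p(67)=2679689, p(68)=3087735, p(69)=3554345, p(70)=4087968, p(71)=4697205, p(72)=5392783, p(73)=6185689, p(74)=7089500, p(75)=8118264, p(76)=9289091, p(77)=10619863, p(78)=12132164, p(79)=13848650, p(80)=15796476, p(81)=18004327, p(82)=20506255, p(83)=23338469, p(84)=26543660, p(85)=30167357, p(86)=34262962, p(87)=38887673, p(88)=44108109, p(89)=49995925, p(90)=56634173, p(91)=64112359, p(92)=72533807, p(93)=82010177, p(94)=92669720, p(95)=104651419, p(96)=118114304, p(97)=133230930, p(98)=150198136, p(99)=169229875, p(100)=190569292, p(101)=214481126, p(102)=241265379, p(103)=271248950, p(104)=304801365, p(105)=342325709, p(106)=384276336, p(107)=431149389, p(108)=483502844, p(109)=541946240, p(110)=607163746, p(111)=679903203, p(112)=761002156, p(113)=851376628, p(114)=952050665, p(115)=1064144451, p(116)=1188908248, p(117)=1327710076, p(118)=1482074143, p(119)=1653668665, p(120)=1844349560, p(121)=2056148051, p(122)=2291320912, p(123)=2552338241, p(124)=2841940500, p(125)=3163127352, p(126)=3519222692, p(127)=3913864295, p(128)=4351078600, p(129)=4835271870, p(130)=5371315400, p(131)=5964539504, p(132)=6620830889, p(133)=7346629512, p(134)=8149040695, p(135)=9035836076, p(136)=10015581680, p(137)=11097645016, p(138)=12292341831, p(139)=13610949895, p(140)=15065878135, p(141)=16670689208, p(142)=18440293320, p(143)=20390982757, p(144)=22540654445, p(145)=24908858009, p(146)=27517052599, p(147)=30388671978, p(148)=33549419497, p(149)=37027355200, p(150)=40853235313, p(151)=45060624582, p(152)=49686288421, p(153)=54770336324, p(154)=60356673280, p(155)=66493182097, p(156)=73232243759, p(157)=80630964769, p(158)=88751778802, p(159)=97662728555, p(160)=107438159466, p(161)=118159068427, p(162)=129913904637, p(163)=142798995930, p(164)=156919475295, p(165)=172389800255, p(166)=189334822579, p(167)=207890420102, p(168)=228204732751, p(169)=250438925115, p(170)=274768617130, p(171)=301384802048, p(172)=330495499613, p(173)=362326859895, p(174)=397125074750, p(175)=435157697830, p(176)=476715857290, p(177)=522115831195, p(178)=571701605655, p(179)=625846753120, p(180)=684957390936, p(181)=749474411781, p(182)=819876908323, p(183)=896684817527, p(184)=980462880430, p(185)=1071823774337, p(186)=1171432692373, p(187)=1280011042268, p(188)=1398341745571, p(189)=1527273599625, p(190)=1667727404093, p(191)=1820701100652, p(192)=1987276856363, p(193)=2168627105469, p(194)=2366022741845, p(195)=2580840212973, p(196)=2814570987591.
Final step: p(197) = p(196) + p(195) - p(192) - p(190) + p(185) + p(182) - p(175) - p(171) + p(162) + p(157) - p(146) - p(140) + p(127) + p(120) - p(105) - p(97) + p(80) + p(71) - p(52) - p(42) + p(21) + p(10)
= 2814570987591 + 2580840212973 - 1987276856363 - 1667727404093 + 1071823774337 + 819876908323 - 435157697830 - 301384802048 + 129913904637 + 80630964769 - 27517052599 - 15065878135 + 3913864295 + 1844349560 - 342325709 - 133230930 + 15796476 + 4697205 - 281589 - 53174 + 792 + 42
= 3068829878530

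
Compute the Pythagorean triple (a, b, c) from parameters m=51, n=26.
(1925, 2652, 3277)

Euclid's formula: a = m² - n², b = 2mn, c = m² + n²
m = 51, n = 26
a = 51² - 26² = 2601 - 676 = 1925
b = 2 × 51 × 26 = 2652
c = 51² + 26² = 2601 + 676 = 3277
Verification: 1925² + 2652² = 3705625 + 7033104 = 10738729 = 3277² ✓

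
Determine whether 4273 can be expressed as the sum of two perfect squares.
32² + 57² (a=32, b=57)

Factorization: 4273 = 4273
By Fermat: n is sum of two squares iff every prime p ≡ 3 (mod 4) appears to even power.
All primes ≡ 3 (mod 4) appear to even power.
Search a = 0, 1, 2, … for 4273 - a² a perfect square: first hit at a = 32: 4273 - 1024 = 3249 = 57².
4273 = 32² + 57² = 1024 + 3249 ✓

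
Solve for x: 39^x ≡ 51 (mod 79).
14

Baby-step giant-step with step n = ⌈√79⌉ = 9.
Baby steps 39^j mod 79 (j:value) for j=0..8: 0:1, 1:39, 2:20, 3:69, 4:5, 5:37, 6:21, 7:29, 8:25.
Giant-step multiplier: 39^(-9) ≡ 39^(78-9) = 39^69 ≡ 41 (mod 79).
Giant steps γ_i = 51·41^i mod 79: γ_0=51, γ_1=37 (in table at j=5).
x = i·n + j = 1·9 + 5 = 14.
Check: 39^14 ≡ 51 (mod 79).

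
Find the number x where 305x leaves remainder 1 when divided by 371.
163

gcd(305, 371) = 1, so the inverse exists.
Extended Euclidean algorithm on (371, 305):
371 = 1 × 305 + 66  ⟹  66 = (1)·371 + (-1)·305
305 = 4 × 66 + 41  ⟹  41 = (-4)·371 + (5)·305
66 = 1 × 41 + 25  ⟹  25 = (5)·371 + (-6)·305
41 = 1 × 25 + 16  ⟹  16 = (-9)·371 + (11)·305
25 = 1 × 16 + 9  ⟹  9 = (14)·371 + (-17)·305
16 = 1 × 9 + 7  ⟹  7 = (-23)·371 + (28)·305
9 = 1 × 7 + 2  ⟹  2 = (37)·371 + (-45)·305
7 = 3 × 2 + 1  ⟹  1 = (-134)·371 + (163)·305
So (163)·305 ≡ 1 (mod 371), i.e. 305^(-1) ≡ 163 (mod 371).
Check: 305 × 163 = 49715 ≡ 1 (mod 371)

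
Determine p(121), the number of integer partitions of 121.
2056148051

p(n) counts ways to write n as a sum of positive integers (order ignored).
Euler's pentagonal recurrence: p(k) = p(k-1) + p(k-2) - p(k-5) - p(k-7) + p(k-12) + p(k-15) - ... (offsets j(3j∓1)/2, signs ++--, p(0)=1, p(<0)=0).
DP table for k = 0..120: p(0)=1, p(1)=1, p(2)=2, p(3)=3, p(4)=5, p(5)=7, p(6)=11, p(7)=15, p(8)=22, p(9)=30, p(10)=42, p(11)=56, p(12)=77, p(13)=101, p(14)=135, p(15)=176, p(16)=231, p(17)=297, p(18)=385, p(19)=490, p(20)=627, p(21)=792, p(22)=1002, p(23)=1255, p(24)=1575, p(25)=1958, p(26)=2436, p(27)=3010, p(28)=3718, p(29)=4565, p(30)=5604, p(31)=6842, p(32)=8349, p(33)=10143, p(34)=12310, p(35)=14883, p(36)=17977, p(37)=21637, p(38)=26015, p(39)=31185, p(40)=37338, p(41)=44583, p(42)=53174, p(43)=63261, p(44)=75175, p(45)=89134, p(46)=105558, p(47)=124754, p(48)=147273, p(49)=173525, p(50)=204226, p(51)=239943, p(52)=281589, p(53)=329931, p(54)=386155, p(55)=451276, p(56)=526823, p(57)=614154, p(58)=715220, p(59)=831820, p(60)=966467, p(61)=1121505, p(62)=1300156, p(63)=1505499, p(64)=1741630, p(65)=2012558, p(66)=2323520, p(67)=2679689, p(68)=3087735, p(69)=3554345, p(70)=4087968, p(71)=4697205, p(72)=5392783, p(73)=6185689, p(74)=7089500, p(75)=8118264, p(76)=9289091, p(77)=10619863, p(78)=12132164, p(79)=13848650, p(80)=15796476, p(81)=18004327, p(82)=20506255, p(83)=23338469, p(84)=26543660, p(85)=30167357, p(86)=34262962, p(87)=38887673, p(88)=44108109, p(89)=49995925, p(90)=56634173, p(91)=64112359, p(92)=72533807, p(93)=82010177, p(94)=92669720, p(95)=104651419, p(96)=118114304, p(97)=133230930, p(98)=150198136, p(99)=169229875, p(100)=190569292, p(101)=214481126, p(102)=241265379, p(103)=271248950, p(104)=304801365, p(105)=342325709, p(106)=384276336, p(107)=431149389, p(108)=483502844, p(109)=541946240, p(110)=607163746, p(111)=679903203, p(112)=761002156, p(113)=851376628, p(114)=952050665, p(115)=1064144451, p(116)=1188908248, p(117)=1327710076, p(118)=1482074143, p(119)=1653668665, p(120)=1844349560.
Final step: p(121) = p(120) + p(119) - p(116) - p(114) + p(109) + p(106) - p(99) - p(95) + p(86) + p(81) - p(70) - p(64) + p(51) + p(44) - p(29) - p(21) + p(4)
= 1844349560 + 1653668665 - 1188908248 - 952050665 + 541946240 + 384276336 - 169229875 - 104651419 + 34262962 + 18004327 - 4087968 - 1741630 + 239943 + 75175 - 4565 - 792 + 5
= 2056148051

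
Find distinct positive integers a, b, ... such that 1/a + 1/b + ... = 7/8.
1/2 + 1/3 + 1/24

Greedy algorithm:
7/8: ceiling(8/7) = 2, use 1/2
3/8: ceiling(8/3) = 3, use 1/3
1/24: ceiling(24/1) = 24, use 1/24
Result: 7/8 = 1/2 + 1/3 + 1/24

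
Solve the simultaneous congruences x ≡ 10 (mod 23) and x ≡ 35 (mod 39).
815

Using Chinese Remainder Theorem:
M = 23 × 39 = 897
M1 = 39, M2 = 23
y1 = 39^(-1) mod 23 = 13
y2 = 23^(-1) mod 39 = 17
x = (10×39×13 + 35×23×17) mod 897 = 815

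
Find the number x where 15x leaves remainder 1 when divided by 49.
36

gcd(15, 49) = 1, so the inverse exists.
Extended Euclidean algorithm on (49, 15):
49 = 3 × 15 + 4  ⟹  4 = (1)·49 + (-3)·15
15 = 3 × 4 + 3  ⟹  3 = (-3)·49 + (10)·15
4 = 1 × 3 + 1  ⟹  1 = (4)·49 + (-13)·15
So (-13)·15 ≡ 1 (mod 49), i.e. 15^(-1) ≡ -13 ≡ 36 (mod 49).
Check: 15 × 36 = 540 ≡ 1 (mod 49)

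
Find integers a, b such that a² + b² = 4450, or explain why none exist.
15² + 65² (a=15, b=65)

Factorization: 4450 = 2 × 5^2 × 89
By Fermat: n is sum of two squares iff every prime p ≡ 3 (mod 4) appears to even power.
All primes ≡ 3 (mod 4) appear to even power.
Search a = 0, 1, 2, … for 4450 - a² a perfect square: first hit at a = 15: 4450 - 225 = 4225 = 65².
4450 = 15² + 65² = 225 + 4225 ✓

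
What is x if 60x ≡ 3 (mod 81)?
x ≡ 23 (mod 27)

gcd(60, 81) = 3, which divides 3, so solutions exist.
Divide through by 3: 20x ≡ 1 (mod 27).
Find 20^(-1) mod 27 by the extended Euclidean algorithm:
27 = 1 × 20 + 7  ⟹  7 = (1)·27 + (-1)·20
20 = 2 × 7 + 6  ⟹  6 = (-2)·27 + (3)·20
7 = 1 × 6 + 1  ⟹  1 = (3)·27 + (-4)·20
So (-4)·20 ≡ 1 (mod 27), i.e. 20^(-1) ≡ -4 ≡ 23 (mod 27).
x ≡ 23 × 1 = 23 ≡ 23 (mod 27).
Check: 60 × 23 = 1380 ≡ 3 (mod 81).
x ≡ 23 (mod 27), giving 3 solutions mod 81.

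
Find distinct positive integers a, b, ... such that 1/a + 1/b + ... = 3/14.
1/5 + 1/70

Greedy algorithm:
3/14: ceiling(14/3) = 5, use 1/5
1/70: ceiling(70/1) = 70, use 1/70
Result: 3/14 = 1/5 + 1/70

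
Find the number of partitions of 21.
792

p(n) counts ways to write n as a sum of positive integers (order ignored).
Euler's pentagonal recurrence: p(k) = p(k-1) + p(k-2) - p(k-5) - p(k-7) + p(k-12) + p(k-15) - ... (offsets j(3j∓1)/2, signs ++--, p(0)=1, p(<0)=0).
DP table for k = 0..20: p(0)=1, p(1)=1, p(2)=2, p(3)=3, p(4)=5, p(5)=7, p(6)=11, p(7)=15, p(8)=22, p(9)=30, p(10)=42, p(11)=56, p(12)=77, p(13)=101, p(14)=135, p(15)=176, p(16)=231, p(17)=297, p(18)=385, p(19)=490, p(20)=627.
Final step: p(21) = p(20) + p(19) - p(16) - p(14) + p(9) + p(6)
= 627 + 490 - 231 - 135 + 30 + 11
= 792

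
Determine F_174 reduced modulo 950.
182

Matrix identity: Q^n = [[F_(n+1), F_n], [F_n, F_(n-1)]] with Q = [[1,1],[1,0]].
n = 174 = 10101110₂. Square-and-multiply, entries mod 950:
Q^1 = [[1,1],[1,0]]
Q^2 = (Q^1)² = [[2,1],[1,1]]
Q^5 = (Q^2)²·Q = [[8,5],[5,3]]
Q^10 = (Q^5)² = [[89,55],[55,34]]
Q^21 = (Q^10)²·Q = [[611,496],[496,115]]
Q^43 = (Q^21)²·Q = [[933,887],[887,46]]
Q^87 = (Q^43)²·Q = [[531,458],[458,73]]
Q^174 = (Q^87)² = [[575,182],[182,393]]
F_174 mod 950 = Q^174[0][1] = 182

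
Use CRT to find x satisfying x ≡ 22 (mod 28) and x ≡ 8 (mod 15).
218

Using Chinese Remainder Theorem:
M = 28 × 15 = 420
M1 = 15, M2 = 28
y1 = 15^(-1) mod 28 = 15
y2 = 28^(-1) mod 15 = 7
x = (22×15×15 + 8×28×7) mod 420 = 218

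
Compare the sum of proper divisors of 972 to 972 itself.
abundant

Proper divisors of 972: sum = 1 + 2 + 3 + 4 + 6 + 9 + 12 + 18 + ... + 162 + 243 + 324 + 486 (17 divisors) = 1576
Since 1576 > 972, 972 is abundant.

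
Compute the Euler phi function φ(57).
36

57 = 3 × 19
φ(n) = n × ∏(1 - 1/p) for each prime p dividing n
φ(57) = 57 × (1 - 1/3) × (1 - 1/19) = 36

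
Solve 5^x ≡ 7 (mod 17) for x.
15

Baby-step giant-step with step n = ⌈√17⌉ = 5.
Baby steps 5^j mod 17 (j:value) for j=0..4: 0:1, 1:5, 2:8, 3:6, 4:13.
Giant-step multiplier: 5^(-5) ≡ 5^(16-5) = 5^11 ≡ 11 (mod 17).
Giant steps γ_i = 7·11^i mod 17: γ_0=7, γ_1=9, γ_2=14, γ_3=1 (in table at j=0).
x = i·n + j = 3·5 + 0 = 15.
Check: 5^15 ≡ 7 (mod 17).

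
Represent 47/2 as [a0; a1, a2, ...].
[23; 2]

Euclidean algorithm steps:
47 = 23 × 2 + 1
2 = 2 × 1 + 0
Continued fraction: [23; 2]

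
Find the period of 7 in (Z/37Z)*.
9

37 is prime, so ord(7) divides φ(37) = 36.
Divisors of 36: 1, 2, 3, 4, 6, 9, 12, 18, 36.
Repeated squaring: 7^1 ≡ 7, 7^2 ≡ 12, 7^4 ≡ 33, 7^8 ≡ 16, 7^16 ≡ 34, 7^32 ≡ 9 (mod 37).
Test 7^d mod 37 for each divisor d in increasing order:
7^1 ≡ 7
7^2 ≡ 12
7^3 = 7^2·7^1 ≡ 10
7^4 ≡ 33
7^6 = 7^4·7^2 ≡ 26
7^9 = 7^8·7^1 ≡ 1  ← first divisor giving 1
The order is 9.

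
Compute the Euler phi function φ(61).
60

61 = 61
φ(n) = n × ∏(1 - 1/p) for each prime p dividing n
φ(61) = 61 × (1 - 1/61) = 60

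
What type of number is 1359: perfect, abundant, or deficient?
deficient

Proper divisors of 1359: sum = 1 + 3 + 9 + 151 + 453 = 617
Since 617 < 1359, 1359 is deficient.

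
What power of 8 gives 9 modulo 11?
2

Baby-step giant-step with step n = ⌈√11⌉ = 4.
Baby steps 8^j mod 11 (j:value) for j=0..3: 0:1, 1:8, 2:9, 3:6.
h = 9 is already in the table at j=2, so x = 2.
Check: 8^2 ≡ 9 (mod 11).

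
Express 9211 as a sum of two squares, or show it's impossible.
Not possible

Factorization: 9211 = 61 × 151
By Fermat: n is sum of two squares iff every prime p ≡ 3 (mod 4) appears to even power.
Prime(s) ≡ 3 (mod 4) with odd exponent: [(151, 1)]
Therefore 9211 cannot be expressed as a² + b².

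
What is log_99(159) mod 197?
139

Baby-step giant-step with step n = ⌈√197⌉ = 15.
Baby steps 99^j mod 197 (j:value) for j=0..14: 0:1, 1:99, 2:148, 3:74, 4:37, 5:117, 6:157, 7:177, 8:187, 9:192, 10:96, 11:48, 12:24, 13:12, 14:6.
Giant-step multiplier: 99^(-15) ≡ 99^(196-15) = 99^181 ≡ 66 (mod 197).
Giant steps γ_i = 159·66^i mod 197: γ_0=159, γ_1=53, γ_2=149, γ_3=181, γ_4=126, γ_5=42, γ_6=14, γ_7=136, γ_8=111, γ_9=37 (in table at j=4).
x = i·n + j = 9·15 + 4 = 139.
Check: 99^139 ≡ 159 (mod 197).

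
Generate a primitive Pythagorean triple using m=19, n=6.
(325, 228, 397)

Euclid's formula: a = m² - n², b = 2mn, c = m² + n²
m = 19, n = 6
a = 19² - 6² = 361 - 36 = 325
b = 2 × 19 × 6 = 228
c = 19² + 6² = 361 + 36 = 397
Verification: 325² + 228² = 105625 + 51984 = 157609 = 397² ✓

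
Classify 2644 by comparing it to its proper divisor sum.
deficient

Proper divisors of 2644: sum = 1 + 2 + 4 + 661 + 1322 = 1990
Since 1990 < 2644, 2644 is deficient.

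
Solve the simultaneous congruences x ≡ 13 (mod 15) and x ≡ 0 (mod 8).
88

Using Chinese Remainder Theorem:
M = 15 × 8 = 120
M1 = 8, M2 = 15
y1 = 8^(-1) mod 15 = 2
y2 = 15^(-1) mod 8 = 7
x = (13×8×2 + 0×15×7) mod 120 = 88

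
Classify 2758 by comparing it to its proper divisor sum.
deficient

Proper divisors of 2758: sum = 1 + 2 + 7 + 14 + 197 + 394 + 1379 = 1994
Since 1994 < 2758, 2758 is deficient.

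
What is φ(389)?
388

389 = 389
φ(n) = n × ∏(1 - 1/p) for each prime p dividing n
φ(389) = 389 × (1 - 1/389) = 388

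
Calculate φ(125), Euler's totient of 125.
100

125 = 5^3
φ(n) = n × ∏(1 - 1/p) for each prime p dividing n
φ(125) = 125 × (1 - 1/5) = 100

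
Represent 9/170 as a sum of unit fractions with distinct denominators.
1/19 + 1/3230

Greedy algorithm:
9/170: ceiling(170/9) = 19, use 1/19
1/3230: ceiling(3230/1) = 3230, use 1/3230
Result: 9/170 = 1/19 + 1/3230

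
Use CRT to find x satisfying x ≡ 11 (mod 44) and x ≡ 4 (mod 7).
11

Using Chinese Remainder Theorem:
M = 44 × 7 = 308
M1 = 7, M2 = 44
y1 = 7^(-1) mod 44 = 19
y2 = 44^(-1) mod 7 = 4
x = (11×7×19 + 4×44×4) mod 308 = 11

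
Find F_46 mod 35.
13

Matrix identity: Q^n = [[F_(n+1), F_n], [F_n, F_(n-1)]] with Q = [[1,1],[1,0]].
n = 46 = 101110₂. Square-and-multiply, entries mod 35:
Q^1 = [[1,1],[1,0]]
Q^2 = (Q^1)² = [[2,1],[1,1]]
Q^5 = (Q^2)²·Q = [[8,5],[5,3]]
Q^11 = (Q^5)²·Q = [[4,19],[19,20]]
Q^23 = (Q^11)²·Q = [[28,27],[27,1]]
Q^46 = (Q^23)² = [[8,13],[13,30]]
F_46 mod 35 = Q^46[0][1] = 13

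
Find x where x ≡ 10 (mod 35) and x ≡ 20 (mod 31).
640

Using Chinese Remainder Theorem:
M = 35 × 31 = 1085
M1 = 31, M2 = 35
y1 = 31^(-1) mod 35 = 26
y2 = 35^(-1) mod 31 = 8
x = (10×31×26 + 20×35×8) mod 1085 = 640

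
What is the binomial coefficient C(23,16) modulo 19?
0

Using Lucas' theorem:
Write n=23 and k=16 in base 19:
n in base 19: [1, 4]
k in base 19: [0, 16]
C(23,16) mod 19 = ∏ C(n_i, k_i) mod 19
Digit binomials (mod 19): C(1,0) = 1; C(4,16) = 0 (k_i > n_i)
Product: 1 × 0 = 0 ≡ 0 (mod 19)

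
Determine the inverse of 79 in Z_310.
259

gcd(79, 310) = 1, so the inverse exists.
Extended Euclidean algorithm on (310, 79):
310 = 3 × 79 + 73  ⟹  73 = (1)·310 + (-3)·79
79 = 1 × 73 + 6  ⟹  6 = (-1)·310 + (4)·79
73 = 12 × 6 + 1  ⟹  1 = (13)·310 + (-51)·79
So (-51)·79 ≡ 1 (mod 310), i.e. 79^(-1) ≡ -51 ≡ 259 (mod 310).
Check: 79 × 259 = 20461 ≡ 1 (mod 310)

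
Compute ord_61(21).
12

61 is prime, so ord(21) divides φ(61) = 60.
Divisors of 60: 1, 2, 3, 4, 5, 6, 10, 12, 15, 20, 30, 60.
Repeated squaring: 21^1 ≡ 21, 21^2 ≡ 14, 21^4 ≡ 13, 21^8 ≡ 47, 21^16 ≡ 13, 21^32 ≡ 47 (mod 61).
Test 21^d mod 61 for each divisor d in increasing order:
21^1 ≡ 21
21^2 ≡ 14
21^3 = 21^2·21^1 ≡ 50
21^4 ≡ 13
21^5 = 21^4·21^1 ≡ 29
21^6 = 21^4·21^2 ≡ 60
21^10 = 21^8·21^2 ≡ 48
21^12 = 21^8·21^4 ≡ 1  ← first divisor giving 1
The order is 12.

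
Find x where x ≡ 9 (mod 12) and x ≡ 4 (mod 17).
21

Using Chinese Remainder Theorem:
M = 12 × 17 = 204
M1 = 17, M2 = 12
y1 = 17^(-1) mod 12 = 5
y2 = 12^(-1) mod 17 = 10
x = (9×17×5 + 4×12×10) mod 204 = 21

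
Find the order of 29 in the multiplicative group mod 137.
136

137 is prime, so ord(29) divides φ(137) = 136.
Divisors of 136: 1, 2, 4, 8, 17, 34, 68, 136.
Repeated squaring: 29^1 ≡ 29, 29^2 ≡ 19, 29^4 ≡ 87, 29^8 ≡ 34, 29^16 ≡ 60, 29^32 ≡ 38, 29^64 ≡ 74, 29^128 ≡ 133 (mod 137).
Test 29^d mod 137 for each divisor d in increasing order:
29^1 ≡ 29
29^2 ≡ 19
29^4 ≡ 87
29^8 ≡ 34
29^17 = 29^16·29^1 ≡ 96
29^34 = 29^32·29^2 ≡ 37
29^68 = 29^64·29^4 ≡ 136
29^136 = 29^128·29^8 ≡ 1  ← first divisor giving 1
The order is 136.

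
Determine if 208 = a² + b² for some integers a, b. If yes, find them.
8² + 12² (a=8, b=12)

Factorization: 208 = 2^4 × 13
By Fermat: n is sum of two squares iff every prime p ≡ 3 (mod 4) appears to even power.
All primes ≡ 3 (mod 4) appear to even power.
Search a = 0, 1, 2, … for 208 - a² a perfect square: first hit at a = 8: 208 - 64 = 144 = 12².
208 = 8² + 12² = 64 + 144 ✓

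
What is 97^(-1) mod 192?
97

gcd(97, 192) = 1, so the inverse exists.
Extended Euclidean algorithm on (192, 97):
192 = 1 × 97 + 95  ⟹  95 = (1)·192 + (-1)·97
97 = 1 × 95 + 2  ⟹  2 = (-1)·192 + (2)·97
95 = 47 × 2 + 1  ⟹  1 = (48)·192 + (-95)·97
So (-95)·97 ≡ 1 (mod 192), i.e. 97^(-1) ≡ -95 ≡ 97 (mod 192).
Check: 97 × 97 = 9409 ≡ 1 (mod 192)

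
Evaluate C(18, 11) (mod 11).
1

Using Lucas' theorem:
Write n=18 and k=11 in base 11:
n in base 11: [1, 7]
k in base 11: [1, 0]
C(18,11) mod 11 = ∏ C(n_i, k_i) mod 11
Digit binomials (mod 11): C(1,1) = 1; C(7,0) = 1
Product: 1 × 1 = 1 ≡ 1 (mod 11)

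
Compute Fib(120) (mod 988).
372

Matrix identity: Q^n = [[F_(n+1), F_n], [F_n, F_(n-1)]] with Q = [[1,1],[1,0]].
n = 120 = 1111000₂. Square-and-multiply, entries mod 988:
Q^1 = [[1,1],[1,0]]
Q^3 = (Q^1)²·Q = [[3,2],[2,1]]
Q^7 = (Q^3)²·Q = [[21,13],[13,8]]
Q^15 = (Q^7)²·Q = [[987,610],[610,377]]
Q^30 = (Q^15)² = [[613,144],[144,469]]
Q^60 = (Q^30)² = [[317,692],[692,613]]
Q^120 = (Q^60)² = [[385,372],[372,13]]
F_120 mod 988 = Q^120[0][1] = 372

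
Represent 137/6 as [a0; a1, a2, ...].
[22; 1, 5]

Euclidean algorithm steps:
137 = 22 × 6 + 5
6 = 1 × 5 + 1
5 = 5 × 1 + 0
Continued fraction: [22; 1, 5]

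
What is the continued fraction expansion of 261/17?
[15; 2, 1, 5]

Euclidean algorithm steps:
261 = 15 × 17 + 6
17 = 2 × 6 + 5
6 = 1 × 5 + 1
5 = 5 × 1 + 0
Continued fraction: [15; 2, 1, 5]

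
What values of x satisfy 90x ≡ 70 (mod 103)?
x ≡ 58 (mod 103)

gcd(90, 103) = 1, which divides 70, so solutions exist.
Find 90^(-1) mod 103 by the extended Euclidean algorithm:
103 = 1 × 90 + 13  ⟹  13 = (1)·103 + (-1)·90
90 = 6 × 13 + 12  ⟹  12 = (-6)·103 + (7)·90
13 = 1 × 12 + 1  ⟹  1 = (7)·103 + (-8)·90
So (-8)·90 ≡ 1 (mod 103), i.e. 90^(-1) ≡ -8 ≡ 95 (mod 103).
x ≡ 95 × 70 = 6650 ≡ 58 (mod 103).
Check: 90 × 58 = 5220 ≡ 70 (mod 103).
Unique solution: x ≡ 58 (mod 103)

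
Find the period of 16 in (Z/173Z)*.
43

173 is prime, so ord(16) divides φ(173) = 172.
Divisors of 172: 1, 2, 4, 43, 86, 172.
Repeated squaring: 16^1 ≡ 16, 16^2 ≡ 83, 16^4 ≡ 142, 16^8 ≡ 96, 16^16 ≡ 47, 16^32 ≡ 133, 16^64 ≡ 43, 16^128 ≡ 119 (mod 173).
Test 16^d mod 173 for each divisor d in increasing order:
16^1 ≡ 16
16^2 ≡ 83
16^4 ≡ 142
16^43 = 16^32·16^8·16^2·16^1 ≡ 1  ← first divisor giving 1
The order is 43.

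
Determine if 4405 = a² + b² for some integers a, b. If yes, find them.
7² + 66² (a=7, b=66)

Factorization: 4405 = 5 × 881
By Fermat: n is sum of two squares iff every prime p ≡ 3 (mod 4) appears to even power.
All primes ≡ 3 (mod 4) appear to even power.
Search a = 0, 1, 2, … for 4405 - a² a perfect square: first hit at a = 7: 4405 - 49 = 4356 = 66².
4405 = 7² + 66² = 49 + 4356 ✓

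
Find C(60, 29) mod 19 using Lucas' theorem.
0

Using Lucas' theorem:
Write n=60 and k=29 in base 19:
n in base 19: [3, 3]
k in base 19: [1, 10]
C(60,29) mod 19 = ∏ C(n_i, k_i) mod 19
Digit binomials (mod 19): C(3,1) = 3; C(3,10) = 0 (k_i > n_i)
Product: 3 × 0 = 0 ≡ 0 (mod 19)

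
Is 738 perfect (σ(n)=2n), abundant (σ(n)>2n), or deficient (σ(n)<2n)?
abundant

Proper divisors of 738: sum = 1 + 2 + 3 + 6 + 9 + 18 + 41 + 82 + 123 + 246 + 369 = 900
Since 900 > 738, 738 is abundant.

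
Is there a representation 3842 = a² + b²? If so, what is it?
11² + 61² (a=11, b=61)

Factorization: 3842 = 2 × 17 × 113
By Fermat: n is sum of two squares iff every prime p ≡ 3 (mod 4) appears to even power.
All primes ≡ 3 (mod 4) appear to even power.
Search a = 0, 1, 2, … for 3842 - a² a perfect square: first hit at a = 11: 3842 - 121 = 3721 = 61².
3842 = 11² + 61² = 121 + 3721 ✓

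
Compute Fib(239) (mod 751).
278

Matrix identity: Q^n = [[F_(n+1), F_n], [F_n, F_(n-1)]] with Q = [[1,1],[1,0]].
n = 239 = 11101111₂. Square-and-multiply, entries mod 751:
Q^1 = [[1,1],[1,0]]
Q^3 = (Q^1)²·Q = [[3,2],[2,1]]
Q^7 = (Q^3)²·Q = [[21,13],[13,8]]
Q^14 = (Q^7)² = [[610,377],[377,233]]
Q^29 = (Q^14)²·Q = [[683,545],[545,138]]
Q^59 = (Q^29)²·Q = [[347,498],[498,600]]
Q^119 = (Q^59)²·Q = [[401,423],[423,729]]
Q^239 = (Q^119)²·Q = [[632,278],[278,354]]
F_239 mod 751 = Q^239[0][1] = 278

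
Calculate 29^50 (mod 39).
22

Repeated squaring. Binary of 50 = 110010.
29^1 ≡ 29 (mod 39); 29^2 ≡ 22 (mod 39); 29^4 ≡ 16 (mod 39); 29^8 ≡ 22 (mod 39); 29^16 ≡ 16 (mod 39); 29^32 ≡ 22 (mod 39)
29^50 = 29^2 × 29^16 × 29^32 ≡ 22 (mod 39)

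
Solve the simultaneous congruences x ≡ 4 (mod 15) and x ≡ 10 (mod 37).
454

Using Chinese Remainder Theorem:
M = 15 × 37 = 555
M1 = 37, M2 = 15
y1 = 37^(-1) mod 15 = 13
y2 = 15^(-1) mod 37 = 5
x = (4×37×13 + 10×15×5) mod 555 = 454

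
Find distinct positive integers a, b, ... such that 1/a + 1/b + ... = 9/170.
1/19 + 1/3230

Greedy algorithm:
9/170: ceiling(170/9) = 19, use 1/19
1/3230: ceiling(3230/1) = 3230, use 1/3230
Result: 9/170 = 1/19 + 1/3230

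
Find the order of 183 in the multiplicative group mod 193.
192

193 is prime, so ord(183) divides φ(193) = 192.
Divisors of 192: 1, 2, 3, 4, 6, 8, 12, 16, 24, 32, 48, 64, 96, 192.
Repeated squaring: 183^1 ≡ 183, 183^2 ≡ 100, 183^4 ≡ 157, 183^8 ≡ 138, 183^16 ≡ 130, 183^32 ≡ 109, 183^64 ≡ 108, 183^128 ≡ 84 (mod 193).
Test 183^d mod 193 for each divisor d in increasing order:
183^1 ≡ 183
183^2 ≡ 100
183^3 = 183^2·183^1 ≡ 158
183^4 ≡ 157
183^6 = 183^4·183^2 ≡ 67
183^8 ≡ 138
183^12 = 183^8·183^4 ≡ 50
183^16 ≡ 130
183^24 = 183^16·183^8 ≡ 184
183^32 ≡ 109
183^48 = 183^32·183^16 ≡ 81
183^64 ≡ 108
183^96 = 183^64·183^32 ≡ 192
183^192 = 183^128·183^64 ≡ 1  ← first divisor giving 1
The order is 192.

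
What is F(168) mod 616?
560

Matrix identity: Q^n = [[F_(n+1), F_n], [F_n, F_(n-1)]] with Q = [[1,1],[1,0]].
n = 168 = 10101000₂. Square-and-multiply, entries mod 616:
Q^1 = [[1,1],[1,0]]
Q^2 = (Q^1)² = [[2,1],[1,1]]
Q^5 = (Q^2)²·Q = [[8,5],[5,3]]
Q^10 = (Q^5)² = [[89,55],[55,34]]
Q^21 = (Q^10)²·Q = [[463,474],[474,605]]
Q^42 = (Q^21)² = [[453,496],[496,573]]
Q^84 = (Q^42)² = [[313,80],[80,233]]
Q^168 = (Q^84)² = [[265,560],[560,321]]
F_168 mod 616 = Q^168[0][1] = 560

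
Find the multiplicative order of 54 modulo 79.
78

79 is prime, so ord(54) divides φ(79) = 78.
Divisors of 78: 1, 2, 3, 6, 13, 26, 39, 78.
Repeated squaring: 54^1 ≡ 54, 54^2 ≡ 72, 54^4 ≡ 49, 54^8 ≡ 31, 54^16 ≡ 13, 54^32 ≡ 11, 54^64 ≡ 42 (mod 79).
Test 54^d mod 79 for each divisor d in increasing order:
54^1 ≡ 54
54^2 ≡ 72
54^3 = 54^2·54^1 ≡ 17
54^6 = 54^4·54^2 ≡ 52
54^13 = 54^8·54^4·54^1 ≡ 24
54^26 = 54^16·54^8·54^2 ≡ 23
54^39 = 54^32·54^4·54^2·54^1 ≡ 78
54^78 = 54^64·54^8·54^4·54^2 ≡ 1  ← first divisor giving 1
The order is 78.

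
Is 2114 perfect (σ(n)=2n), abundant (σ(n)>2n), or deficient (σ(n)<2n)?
deficient

Proper divisors of 2114: sum = 1 + 2 + 7 + 14 + 151 + 302 + 1057 = 1534
Since 1534 < 2114, 2114 is deficient.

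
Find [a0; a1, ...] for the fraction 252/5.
[50; 2, 2]

Euclidean algorithm steps:
252 = 50 × 5 + 2
5 = 2 × 2 + 1
2 = 2 × 1 + 0
Continued fraction: [50; 2, 2]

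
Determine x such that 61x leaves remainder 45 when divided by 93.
x ≡ 48 (mod 93)

gcd(61, 93) = 1, which divides 45, so solutions exist.
Find 61^(-1) mod 93 by the extended Euclidean algorithm:
93 = 1 × 61 + 32  ⟹  32 = (1)·93 + (-1)·61
61 = 1 × 32 + 29  ⟹  29 = (-1)·93 + (2)·61
32 = 1 × 29 + 3  ⟹  3 = (2)·93 + (-3)·61
29 = 9 × 3 + 2  ⟹  2 = (-19)·93 + (29)·61
3 = 1 × 2 + 1  ⟹  1 = (21)·93 + (-32)·61
So (-32)·61 ≡ 1 (mod 93), i.e. 61^(-1) ≡ -32 ≡ 61 (mod 93).
x ≡ 61 × 45 = 2745 ≡ 48 (mod 93).
Check: 61 × 48 = 2928 ≡ 45 (mod 93).
Unique solution: x ≡ 48 (mod 93)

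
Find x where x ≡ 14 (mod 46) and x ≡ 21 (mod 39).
60

Using Chinese Remainder Theorem:
M = 46 × 39 = 1794
M1 = 39, M2 = 46
y1 = 39^(-1) mod 46 = 13
y2 = 46^(-1) mod 39 = 28
x = (14×39×13 + 21×46×28) mod 1794 = 60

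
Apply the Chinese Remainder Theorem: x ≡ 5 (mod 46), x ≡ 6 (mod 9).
51

Using Chinese Remainder Theorem:
M = 46 × 9 = 414
M1 = 9, M2 = 46
y1 = 9^(-1) mod 46 = 41
y2 = 46^(-1) mod 9 = 1
x = (5×9×41 + 6×46×1) mod 414 = 51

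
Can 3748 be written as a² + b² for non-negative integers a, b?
38² + 48² (a=38, b=48)

Factorization: 3748 = 2^2 × 937
By Fermat: n is sum of two squares iff every prime p ≡ 3 (mod 4) appears to even power.
All primes ≡ 3 (mod 4) appear to even power.
Search a = 0, 1, 2, … for 3748 - a² a perfect square: first hit at a = 38: 3748 - 1444 = 2304 = 48².
3748 = 38² + 48² = 1444 + 2304 ✓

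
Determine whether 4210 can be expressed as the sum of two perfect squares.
27² + 59² (a=27, b=59)

Factorization: 4210 = 2 × 5 × 421
By Fermat: n is sum of two squares iff every prime p ≡ 3 (mod 4) appears to even power.
All primes ≡ 3 (mod 4) appear to even power.
Search a = 0, 1, 2, … for 4210 - a² a perfect square: first hit at a = 27: 4210 - 729 = 3481 = 59².
4210 = 27² + 59² = 729 + 3481 ✓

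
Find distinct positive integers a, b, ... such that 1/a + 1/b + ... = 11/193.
1/18 + 1/695 + 1/2414430

Greedy algorithm:
11/193: ceiling(193/11) = 18, use 1/18
5/3474: ceiling(3474/5) = 695, use 1/695
1/2414430: ceiling(2414430/1) = 2414430, use 1/2414430
Result: 11/193 = 1/18 + 1/695 + 1/2414430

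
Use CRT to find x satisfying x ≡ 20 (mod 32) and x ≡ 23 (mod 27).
212

Using Chinese Remainder Theorem:
M = 32 × 27 = 864
M1 = 27, M2 = 32
y1 = 27^(-1) mod 32 = 19
y2 = 32^(-1) mod 27 = 11
x = (20×27×19 + 23×32×11) mod 864 = 212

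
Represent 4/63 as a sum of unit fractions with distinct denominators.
1/16 + 1/1008

Greedy algorithm:
4/63: ceiling(63/4) = 16, use 1/16
1/1008: ceiling(1008/1) = 1008, use 1/1008
Result: 4/63 = 1/16 + 1/1008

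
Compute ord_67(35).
33

67 is prime, so ord(35) divides φ(67) = 66.
Divisors of 66: 1, 2, 3, 6, 11, 22, 33, 66.
Repeated squaring: 35^1 ≡ 35, 35^2 ≡ 19, 35^4 ≡ 26, 35^8 ≡ 6, 35^16 ≡ 36, 35^32 ≡ 23, 35^64 ≡ 60 (mod 67).
Test 35^d mod 67 for each divisor d in increasing order:
35^1 ≡ 35
35^2 ≡ 19
35^3 = 35^2·35^1 ≡ 62
35^6 = 35^4·35^2 ≡ 25
35^11 = 35^8·35^2·35^1 ≡ 37
35^22 = 35^16·35^4·35^2 ≡ 29
35^33 = 35^32·35^1 ≡ 1  ← first divisor giving 1
The order is 33.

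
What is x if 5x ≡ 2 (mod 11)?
x ≡ 7 (mod 11)

gcd(5, 11) = 1, which divides 2, so solutions exist.
Find 5^(-1) mod 11 by the extended Euclidean algorithm:
11 = 2 × 5 + 1  ⟹  1 = (1)·11 + (-2)·5
So (-2)·5 ≡ 1 (mod 11), i.e. 5^(-1) ≡ -2 ≡ 9 (mod 11).
x ≡ 9 × 2 = 18 ≡ 7 (mod 11).
Check: 5 × 7 = 35 ≡ 2 (mod 11).
Unique solution: x ≡ 7 (mod 11)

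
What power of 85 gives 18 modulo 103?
52

Baby-step giant-step with step n = ⌈√103⌉ = 11.
Baby steps 85^j mod 103 (j:value) for j=0..10: 0:1, 1:85, 2:15, 3:39, 4:19, 5:70, 6:79, 7:20, 8:52, 9:94, 10:59.
Giant-step multiplier: 85^(-11) ≡ 85^(102-11) = 85^91 ≡ 74 (mod 103).
Giant steps γ_i = 18·74^i mod 103: γ_0=18, γ_1=96, γ_2=100, γ_3=87, γ_4=52 (in table at j=8).
x = i·n + j = 4·11 + 8 = 52.
Check: 85^52 ≡ 18 (mod 103).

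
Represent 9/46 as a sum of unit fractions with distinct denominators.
1/6 + 1/35 + 1/2415

Greedy algorithm:
9/46: ceiling(46/9) = 6, use 1/6
2/69: ceiling(69/2) = 35, use 1/35
1/2415: ceiling(2415/1) = 2415, use 1/2415
Result: 9/46 = 1/6 + 1/35 + 1/2415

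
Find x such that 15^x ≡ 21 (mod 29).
11

Baby-step giant-step with step n = ⌈√29⌉ = 6.
Baby steps 15^j mod 29 (j:value) for j=0..5: 0:1, 1:15, 2:22, 3:11, 4:20, 5:10.
Giant-step multiplier: 15^(-6) ≡ 15^(28-6) = 15^22 ≡ 6 (mod 29).
Giant steps γ_i = 21·6^i mod 29: γ_0=21, γ_1=10 (in table at j=5).
x = i·n + j = 1·6 + 5 = 11.
Check: 15^11 ≡ 21 (mod 29).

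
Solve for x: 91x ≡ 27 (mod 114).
x ≡ 93 (mod 114)

gcd(91, 114) = 1, which divides 27, so solutions exist.
Find 91^(-1) mod 114 by the extended Euclidean algorithm:
114 = 1 × 91 + 23  ⟹  23 = (1)·114 + (-1)·91
91 = 3 × 23 + 22  ⟹  22 = (-3)·114 + (4)·91
23 = 1 × 22 + 1  ⟹  1 = (4)·114 + (-5)·91
So (-5)·91 ≡ 1 (mod 114), i.e. 91^(-1) ≡ -5 ≡ 109 (mod 114).
x ≡ 109 × 27 = 2943 ≡ 93 (mod 114).
Check: 91 × 93 = 8463 ≡ 27 (mod 114).
Unique solution: x ≡ 93 (mod 114)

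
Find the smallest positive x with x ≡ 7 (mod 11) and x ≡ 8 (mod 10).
18

Using Chinese Remainder Theorem:
M = 11 × 10 = 110
M1 = 10, M2 = 11
y1 = 10^(-1) mod 11 = 10
y2 = 11^(-1) mod 10 = 1
x = (7×10×10 + 8×11×1) mod 110 = 18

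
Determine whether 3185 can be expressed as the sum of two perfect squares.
7² + 56² (a=7, b=56)

Factorization: 3185 = 5 × 7^2 × 13
By Fermat: n is sum of two squares iff every prime p ≡ 3 (mod 4) appears to even power.
All primes ≡ 3 (mod 4) appear to even power.
Search a = 0, 1, 2, … for 3185 - a² a perfect square: first hit at a = 7: 3185 - 49 = 3136 = 56².
3185 = 7² + 56² = 49 + 3136 ✓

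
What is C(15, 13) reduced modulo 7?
0

Using Lucas' theorem:
Write n=15 and k=13 in base 7:
n in base 7: [2, 1]
k in base 7: [1, 6]
C(15,13) mod 7 = ∏ C(n_i, k_i) mod 7
Digit binomials (mod 7): C(2,1) = 2; C(1,6) = 0 (k_i > n_i)
Product: 2 × 0 = 0 ≡ 0 (mod 7)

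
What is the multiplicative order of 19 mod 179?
89

179 is prime, so ord(19) divides φ(179) = 178.
Divisors of 178: 1, 2, 89, 178.
Repeated squaring: 19^1 ≡ 19, 19^2 ≡ 3, 19^4 ≡ 9, 19^8 ≡ 81, 19^16 ≡ 117, 19^32 ≡ 85, 19^64 ≡ 65, 19^128 ≡ 108 (mod 179).
Test 19^d mod 179 for each divisor d in increasing order:
19^1 ≡ 19
19^2 ≡ 3
19^89 = 19^64·19^16·19^8·19^1 ≡ 1  ← first divisor giving 1
The order is 89.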